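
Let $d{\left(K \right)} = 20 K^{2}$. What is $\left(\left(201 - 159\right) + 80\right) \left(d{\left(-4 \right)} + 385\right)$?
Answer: $86010$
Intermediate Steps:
$\left(\left(201 - 159\right) + 80\right) \left(d{\left(-4 \right)} + 385\right) = \left(\left(201 - 159\right) + 80\right) \left(20 \left(-4\right)^{2} + 385\right) = \left(\left(201 - 159\right) + 80\right) \left(20 \cdot 16 + 385\right) = \left(42 + 80\right) \left(320 + 385\right) = 122 \cdot 705 = 86010$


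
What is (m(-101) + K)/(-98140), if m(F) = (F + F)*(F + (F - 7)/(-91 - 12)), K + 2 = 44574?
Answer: -3335253/5054210 ≈ -0.65990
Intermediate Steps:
K = 44572 (K = -2 + 44574 = 44572)
m(F) = 2*F*(7/103 + 102*F/103) (m(F) = (2*F)*(F + (-7 + F)/(-103)) = (2*F)*(F + (-7 + F)*(-1/103)) = (2*F)*(F + (7/103 - F/103)) = (2*F)*(7/103 + 102*F/103) = 2*F*(7/103 + 102*F/103))
(m(-101) + K)/(-98140) = ((2/103)*(-101)*(7 + 102*(-101)) + 44572)/(-98140) = ((2/103)*(-101)*(7 - 10302) + 44572)*(-1/98140) = ((2/103)*(-101)*(-10295) + 44572)*(-1/98140) = (2079590/103 + 44572)*(-1/98140) = (6670506/103)*(-1/98140) = -3335253/5054210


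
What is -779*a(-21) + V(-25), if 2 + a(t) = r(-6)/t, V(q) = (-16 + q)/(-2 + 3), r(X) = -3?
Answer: 9840/7 ≈ 1405.7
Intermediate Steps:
V(q) = -16 + q (V(q) = (-16 + q)/1 = (-16 + q)*1 = -16 + q)
a(t) = -2 - 3/t
-779*a(-21) + V(-25) = -779*(-2 - 3/(-21)) + (-16 - 25) = -779*(-2 - 3*(-1/21)) - 41 = -779*(-2 + ⅐) - 41 = -779*(-13/7) - 41 = 10127/7 - 41 = 9840/7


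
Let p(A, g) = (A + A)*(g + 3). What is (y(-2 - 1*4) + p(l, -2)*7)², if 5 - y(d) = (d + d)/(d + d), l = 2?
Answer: 1024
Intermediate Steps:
p(A, g) = 2*A*(3 + g) (p(A, g) = (2*A)*(3 + g) = 2*A*(3 + g))
y(d) = 4 (y(d) = 5 - (d + d)/(d + d) = 5 - 2*d/(2*d) = 5 - 2*d*1/(2*d) = 5 - 1*1 = 5 - 1 = 4)
(y(-2 - 1*4) + p(l, -2)*7)² = (4 + (2*2*(3 - 2))*7)² = (4 + (2*2*1)*7)² = (4 + 4*7)² = (4 + 28)² = 32² = 1024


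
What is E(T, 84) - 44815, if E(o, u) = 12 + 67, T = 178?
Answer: -44736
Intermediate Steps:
E(o, u) = 79
E(T, 84) - 44815 = 79 - 44815 = -44736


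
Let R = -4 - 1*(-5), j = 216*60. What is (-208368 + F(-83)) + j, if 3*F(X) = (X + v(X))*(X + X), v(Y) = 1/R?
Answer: -572612/3 ≈ -1.9087e+5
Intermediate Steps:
j = 12960
R = 1 (R = -4 + 5 = 1)
v(Y) = 1 (v(Y) = 1/1 = 1)
F(X) = 2*X*(1 + X)/3 (F(X) = ((X + 1)*(X + X))/3 = ((1 + X)*(2*X))/3 = (2*X*(1 + X))/3 = 2*X*(1 + X)/3)
(-208368 + F(-83)) + j = (-208368 + (⅔)*(-83)*(1 - 83)) + 12960 = (-208368 + (⅔)*(-83)*(-82)) + 12960 = (-208368 + 13612/3) + 12960 = -611492/3 + 12960 = -572612/3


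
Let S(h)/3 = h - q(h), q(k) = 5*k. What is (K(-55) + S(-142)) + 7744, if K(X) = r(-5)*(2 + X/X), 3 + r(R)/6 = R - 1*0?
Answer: 9304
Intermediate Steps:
r(R) = -18 + 6*R (r(R) = -18 + 6*(R - 1*0) = -18 + 6*(R + 0) = -18 + 6*R)
K(X) = -144 (K(X) = (-18 + 6*(-5))*(2 + X/X) = (-18 - 30)*(2 + 1) = -48*3 = -144)
S(h) = -12*h (S(h) = 3*(h - 5*h) = 3*(-4*h) = -12*h)
(K(-55) + S(-142)) + 7744 = (-144 - 12*(-142)) + 7744 = (-144 + 1704) + 7744 = 1560 + 7744 = 9304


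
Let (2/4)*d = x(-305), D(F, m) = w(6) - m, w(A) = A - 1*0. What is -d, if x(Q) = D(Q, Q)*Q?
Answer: 189710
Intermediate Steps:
w(A) = A (w(A) = A + 0 = A)
D(F, m) = 6 - m
x(Q) = Q*(6 - Q) (x(Q) = (6 - Q)*Q = Q*(6 - Q))
d = -189710 (d = 2*(-305*(6 - 1*(-305))) = 2*(-305*(6 + 305)) = 2*(-305*311) = 2*(-94855) = -189710)
-d = -1*(-189710) = 189710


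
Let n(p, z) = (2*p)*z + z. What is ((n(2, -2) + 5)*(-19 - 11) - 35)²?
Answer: 13225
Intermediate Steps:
n(p, z) = z + 2*p*z (n(p, z) = 2*p*z + z = z + 2*p*z)
((n(2, -2) + 5)*(-19 - 11) - 35)² = ((-2*(1 + 2*2) + 5)*(-19 - 11) - 35)² = ((-2*(1 + 4) + 5)*(-30) - 35)² = ((-2*5 + 5)*(-30) - 35)² = ((-10 + 5)*(-30) - 35)² = (-5*(-30) - 35)² = (150 - 35)² = 115² = 13225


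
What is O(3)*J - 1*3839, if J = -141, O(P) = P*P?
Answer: -5108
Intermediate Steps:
O(P) = P²
O(3)*J - 1*3839 = 3²*(-141) - 1*3839 = 9*(-141) - 3839 = -1269 - 3839 = -5108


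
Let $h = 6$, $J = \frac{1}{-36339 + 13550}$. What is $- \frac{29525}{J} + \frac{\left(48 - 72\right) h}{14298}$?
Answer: $\frac{1603390171151}{2383} \approx 6.7284 \cdot 10^{8}$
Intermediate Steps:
$J = - \frac{1}{22789}$ ($J = \frac{1}{-22789} = - \frac{1}{22789} \approx -4.3881 \cdot 10^{-5}$)
$- \frac{29525}{J} + \frac{\left(48 - 72\right) h}{14298} = - \frac{29525}{- \frac{1}{22789}} + \frac{\left(48 - 72\right) 6}{14298} = \left(-29525\right) \left(-22789\right) + \left(-24\right) 6 \cdot \frac{1}{14298} = 672845225 - \frac{24}{2383} = \frac{1603390171151}{2383}$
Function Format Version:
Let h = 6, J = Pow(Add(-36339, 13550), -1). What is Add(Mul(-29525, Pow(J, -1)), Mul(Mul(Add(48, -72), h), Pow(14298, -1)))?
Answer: Rational(1603390171151, 2383) ≈ 6.7284e+8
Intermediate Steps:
J = Rational(-1, 22789) (J = Pow(-22789, -1) = Rational(-1, 22789) ≈ -4.3881e-5)
Add(Mul(-29525, Pow(J, -1)), Mul(Mul(Add(48, -72), h), Pow(14298, -1))) = Add(Mul(-29525, Pow(Rational(-1, 22789), -1)), Mul(Mul(Add(48, -72), 6), Pow(14298, -1))) = Add(Mul(-29525, -22789), Mul(Mul(-24, 6), Rational(1, 14298))) = Add(672845225, Mul(-144, Rational(1, 14298))) = Add(672845225, Rational(-24, 2383)) = Rational(1603390171151, 2383)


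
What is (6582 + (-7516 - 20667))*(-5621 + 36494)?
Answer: -666887673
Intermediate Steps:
(6582 + (-7516 - 20667))*(-5621 + 36494) = (6582 - 28183)*30873 = -21601*30873 = -666887673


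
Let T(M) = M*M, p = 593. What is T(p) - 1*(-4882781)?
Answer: 5234430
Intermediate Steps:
T(M) = M**2
T(p) - 1*(-4882781) = 593**2 - 1*(-4882781) = 351649 + 4882781 = 5234430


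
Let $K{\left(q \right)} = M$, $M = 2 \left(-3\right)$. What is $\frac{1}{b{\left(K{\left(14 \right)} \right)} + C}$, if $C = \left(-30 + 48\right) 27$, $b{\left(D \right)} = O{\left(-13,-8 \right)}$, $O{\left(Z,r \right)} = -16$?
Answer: $\frac{1}{470} \approx 0.0021277$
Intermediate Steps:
$M = -6$
$K{\left(q \right)} = -6$
$b{\left(D \right)} = -16$
$C = 486$ ($C = 18 \cdot 27 = 486$)
$\frac{1}{b{\left(K{\left(14 \right)} \right)} + C} = \frac{1}{-16 + 486} = \frac{1}{470}$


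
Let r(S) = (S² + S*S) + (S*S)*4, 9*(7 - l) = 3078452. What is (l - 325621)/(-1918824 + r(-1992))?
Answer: -3004489/98503020 ≈ -0.030501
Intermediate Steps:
l = -3078389/9 (l = 7 - ⅑*3078452 = 7 - 3078452/9 = -3078389/9 ≈ -3.4204e+5)
r(S) = 6*S² (r(S) = (S² + S²) + S²*4 = 2*S² + 4*S² = 6*S²)
(l - 325621)/(-1918824 + r(-1992)) = (-3078389/9 - 325621)/(-1918824 + 6*(-1992)²) = -6008978/(9*(-1918824 + 6*3968064)) = -6008978/(9*(-1918824 + 23808384)) = -6008978/9/21889560 = -6008978/9*1/21889560 = -3004489/98503020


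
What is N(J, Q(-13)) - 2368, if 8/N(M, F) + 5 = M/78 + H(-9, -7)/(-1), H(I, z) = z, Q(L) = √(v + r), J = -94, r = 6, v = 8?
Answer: -73096/31 ≈ -2357.9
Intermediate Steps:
Q(L) = √14 (Q(L) = √(8 + 6) = √14)
N(M, F) = 8/(2 + M/78) (N(M, F) = 8/(-5 + (M/78 - 7/(-1))) = 8/(-5 + (M*(1/78) - 7*(-1))) = 8/(-5 + (M/78 + 7)) = 8/(-5 + (7 + M/78)) = 8/(2 + M/78))
N(J, Q(-13)) - 2368 = 624/(156 - 94) - 2368 = 624/62 - 2368 = 624*(1/62) - 2368 = 312/31 - 2368 = -73096/31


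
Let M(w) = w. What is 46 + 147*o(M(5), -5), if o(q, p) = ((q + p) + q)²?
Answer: 3721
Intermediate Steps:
o(q, p) = (p + 2*q)² (o(q, p) = ((p + q) + q)² = (p + 2*q)²)
46 + 147*o(M(5), -5) = 46 + 147*(-5 + 2*5)² = 46 + 147*(-5 + 10)² = 46 + 147*5² = 46 + 147*25 = 46 + 3675 = 3721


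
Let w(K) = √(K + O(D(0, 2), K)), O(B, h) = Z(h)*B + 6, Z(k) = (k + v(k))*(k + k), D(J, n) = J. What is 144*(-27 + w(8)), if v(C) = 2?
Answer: -3888 + 144*√14 ≈ -3349.2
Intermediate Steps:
Z(k) = 2*k*(2 + k) (Z(k) = (k + 2)*(k + k) = (2 + k)*(2*k) = 2*k*(2 + k))
O(B, h) = 6 + 2*B*h*(2 + h) (O(B, h) = (2*h*(2 + h))*B + 6 = 2*B*h*(2 + h) + 6 = 6 + 2*B*h*(2 + h))
w(K) = √(6 + K) (w(K) = √(K + (6 + 2*0*K*(2 + K))) = √(K + (6 + 0)) = √(K + 6) = √(6 + K))
144*(-27 + w(8)) = 144*(-27 + √(6 + 8)) = 144*(-27 + √14) = -3888 + 144*√14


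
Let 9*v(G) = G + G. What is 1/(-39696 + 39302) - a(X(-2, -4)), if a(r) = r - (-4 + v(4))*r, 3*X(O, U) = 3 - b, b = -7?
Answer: -145807/10638 ≈ -13.706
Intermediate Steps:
v(G) = 2*G/9 (v(G) = (G + G)/9 = (2*G)/9 = 2*G/9)
X(O, U) = 10/3 (X(O, U) = (3 - 1*(-7))/3 = (3 + 7)/3 = (⅓)*10 = 10/3)
a(r) = 37*r/9 (a(r) = r - (-4 + (2/9)*4)*r = r - (-4 + 8/9)*r = r - (-28)*r/9 = r + 28*r/9 = 37*r/9)
1/(-39696 + 39302) - a(X(-2, -4)) = 1/(-39696 + 39302) - 37*10/(9*3) = 1/(-394) - 1*370/27 = -1/394 - 370/27 = -145807/10638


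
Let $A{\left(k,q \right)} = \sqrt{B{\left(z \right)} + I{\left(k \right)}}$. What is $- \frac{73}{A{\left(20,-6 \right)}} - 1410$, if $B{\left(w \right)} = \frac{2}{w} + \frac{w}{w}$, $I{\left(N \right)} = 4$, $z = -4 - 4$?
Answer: $-1410 - \frac{146 \sqrt{19}}{19} \approx -1443.5$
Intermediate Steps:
$z = -8$
$B{\left(w \right)} = 1 + \frac{2}{w}$ ($B{\left(w \right)} = \frac{2}{w} + 1 = 1 + \frac{2}{w}$)
$A{\left(k,q \right)} = \frac{\sqrt{19}}{2}$ ($A{\left(k,q \right)} = \sqrt{\frac{2 - 8}{-8} + 4} = \sqrt{\left(- \frac{1}{8}\right) \left(-6\right) + 4} = \sqrt{\frac{3}{4} + 4} = \sqrt{\frac{19}{4}} = \frac{\sqrt{19}}{2}$)
$- \frac{73}{A{\left(20,-6 \right)}} - 1410 = - \frac{73}{\frac{1}{2} \sqrt{19}} - 1410 = - 73 \frac{2 \sqrt{19}}{19} - 1410 = - \frac{146 \sqrt{19}}{19} - 1410 = -1410 - \frac{146 \sqrt{19}}{19}$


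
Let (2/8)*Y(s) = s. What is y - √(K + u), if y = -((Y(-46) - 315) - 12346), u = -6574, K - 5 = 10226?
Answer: 12845 - √3657 ≈ 12785.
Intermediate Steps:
K = 10231 (K = 5 + 10226 = 10231)
Y(s) = 4*s
y = 12845 (y = -((4*(-46) - 315) - 12346) = -((-184 - 315) - 12346) = -(-499 - 12346) = -1*(-12845) = 12845)
y - √(K + u) = 12845 - √(10231 - 6574) = 12845 - √3657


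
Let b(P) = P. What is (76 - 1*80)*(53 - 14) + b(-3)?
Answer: -159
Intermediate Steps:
(76 - 1*80)*(53 - 14) + b(-3) = (76 - 1*80)*(53 - 14) - 3 = (76 - 80)*39 - 3 = -4*39 - 3 = -156 - 3 = -159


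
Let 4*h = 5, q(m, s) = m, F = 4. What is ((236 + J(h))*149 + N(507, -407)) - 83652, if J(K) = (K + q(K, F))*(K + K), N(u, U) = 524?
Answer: -188131/4 ≈ -47033.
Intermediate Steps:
h = 5/4 (h = (¼)*5 = 5/4 ≈ 1.2500)
J(K) = 4*K² (J(K) = (K + K)*(K + K) = (2*K)*(2*K) = 4*K²)
((236 + J(h))*149 + N(507, -407)) - 83652 = ((236 + 4*(5/4)²)*149 + 524) - 83652 = ((236 + 4*(25/16))*149 + 524) - 83652 = ((236 + 25/4)*149 + 524) - 83652 = ((969/4)*149 + 524) - 83652 = (144381/4 + 524) - 83652 = 146477/4 - 83652 = -188131/4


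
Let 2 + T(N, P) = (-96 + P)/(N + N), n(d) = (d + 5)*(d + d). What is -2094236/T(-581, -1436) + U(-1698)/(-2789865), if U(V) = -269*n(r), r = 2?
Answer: 94293648756167/30688515 ≈ 3.0726e+6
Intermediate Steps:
n(d) = 2*d*(5 + d) (n(d) = (5 + d)*(2*d) = 2*d*(5 + d))
U(V) = -7532 (U(V) = -538*2*(5 + 2) = -538*2*7 = -269*28 = -7532)
T(N, P) = -2 + (-96 + P)/(2*N) (T(N, P) = -2 + (-96 + P)/(N + N) = -2 + (-96 + P)/((2*N)) = -2 + (-96 + P)*(1/(2*N)) = -2 + (-96 + P)/(2*N))
-2094236/T(-581, -1436) + U(-1698)/(-2789865) = -2094236*(-1162/(-96 - 1436 - 4*(-581))) - 7532/(-2789865) = -2094236*(-1162/(-96 - 1436 + 2324)) - 7532*(-1/2789865) = -2094236/((½)*(-1/581)*792) + 7532/2789865 = -2094236/(-396/581) + 7532/2789865 = -2094236*(-581/396) + 7532/2789865 = 304187779/99 + 7532/2789865 = 94293648756167/30688515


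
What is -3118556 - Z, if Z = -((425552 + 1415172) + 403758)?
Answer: -874074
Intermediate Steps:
Z = -2244482 (Z = -(1840724 + 403758) = -1*2244482 = -2244482)
-3118556 - Z = -3118556 - 1*(-2244482) = -3118556 + 2244482 = -874074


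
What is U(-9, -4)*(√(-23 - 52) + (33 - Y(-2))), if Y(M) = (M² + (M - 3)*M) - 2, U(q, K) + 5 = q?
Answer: -294 - 70*I*√3 ≈ -294.0 - 121.24*I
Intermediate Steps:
U(q, K) = -5 + q
Y(M) = -2 + M² + M*(-3 + M) (Y(M) = (M² + (-3 + M)*M) - 2 = (M² + M*(-3 + M)) - 2 = -2 + M² + M*(-3 + M))
U(-9, -4)*(√(-23 - 52) + (33 - Y(-2))) = (-5 - 9)*(√(-23 - 52) + (33 - (-2 - 3*(-2) + 2*(-2)²))) = -14*(√(-75) + (33 - (-2 + 6 + 2*4))) = -14*(5*I*√3 + (33 - (-2 + 6 + 8))) = -14*(5*I*√3 + (33 - 1*12)) = -14*(5*I*√3 + (33 - 12)) = -14*(5*I*√3 + 21) = -14*(21 + 5*I*√3) = -294 - 70*I*√3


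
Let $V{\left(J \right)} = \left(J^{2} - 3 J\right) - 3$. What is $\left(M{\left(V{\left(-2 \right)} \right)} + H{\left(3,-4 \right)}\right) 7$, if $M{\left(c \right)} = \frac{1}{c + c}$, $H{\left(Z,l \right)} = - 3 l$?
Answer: $\frac{169}{2} \approx 84.5$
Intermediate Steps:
$V{\left(J \right)} = -3 + J^{2} - 3 J$
$M{\left(c \right)} = \frac{1}{2 c}$
$\left(M{\left(V{\left(-2 \right)} \right)} + H{\left(3,-4 \right)}\right) 7 = \left(\frac{1}{2 \left(-3 + \left(-2\right)^{2} - -6\right)} - -12\right) 7 = \left(\frac{1}{2 \left(-3 + 4 + 6\right)} + 12\right) 7 = \left(\frac{1}{2 \cdot 7} + 12\right) 7 = \left(\frac{1}{2} \cdot \frac{1}{7} + 12\right) 7 = \left(\frac{1}{14} + 12\right) 7 = \frac{169}{14} \cdot 7 = \frac{169}{2}$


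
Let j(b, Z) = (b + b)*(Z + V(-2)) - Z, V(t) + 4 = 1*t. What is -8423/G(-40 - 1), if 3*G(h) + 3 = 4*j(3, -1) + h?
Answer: 25269/208 ≈ 121.49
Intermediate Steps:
V(t) = -4 + t (V(t) = -4 + 1*t = -4 + t)
j(b, Z) = -Z + 2*b*(-6 + Z) (j(b, Z) = (b + b)*(Z + (-4 - 2)) - Z = (2*b)*(Z - 6) - Z = (2*b)*(-6 + Z) - Z = 2*b*(-6 + Z) - Z = -Z + 2*b*(-6 + Z))
G(h) = -167/3 + h/3 (G(h) = -1 + (4*(-1*(-1) - 12*3 + 2*(-1)*3) + h)/3 = -1 + (4*(1 - 36 - 6) + h)/3 = -1 + (4*(-41) + h)/3 = -1 + (-164 + h)/3 = -1 + (-164/3 + h/3) = -167/3 + h/3)
-8423/G(-40 - 1) = -8423/(-167/3 + (-40 - 1)/3) = -8423/(-167/3 + (⅓)*(-41)) = -8423/(-167/3 - 41/3) = -8423/(-208/3) = -8423*(-3/208) = 25269/208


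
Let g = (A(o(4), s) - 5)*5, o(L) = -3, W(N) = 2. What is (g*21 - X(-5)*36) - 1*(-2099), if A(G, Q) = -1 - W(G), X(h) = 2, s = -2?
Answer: 1187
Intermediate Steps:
A(G, Q) = -3 (A(G, Q) = -1 - 1*2 = -1 - 2 = -3)
g = -40 (g = (-3 - 5)*5 = -8*5 = -40)
(g*21 - X(-5)*36) - 1*(-2099) = (-40*21 - 2*36) - 1*(-2099) = (-840 - 1*72) + 2099 = (-840 - 72) + 2099 = -912 + 2099 = 1187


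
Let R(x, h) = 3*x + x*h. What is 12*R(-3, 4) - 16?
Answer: -268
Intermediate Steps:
R(x, h) = 3*x + h*x
12*R(-3, 4) - 16 = 12*(-3*(3 + 4)) - 16 = 12*(-3*7) - 16 = 12*(-21) - 16 = -252 - 16 = -268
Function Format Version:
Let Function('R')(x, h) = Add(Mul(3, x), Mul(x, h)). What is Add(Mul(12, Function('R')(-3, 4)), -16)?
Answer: -268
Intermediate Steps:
Function('R')(x, h) = Add(Mul(3, x), Mul(h, x))
Add(Mul(12, Function('R')(-3, 4)), -16) = Add(Mul(12, Mul(-3, Add(3, 4))), -16) = Add(Mul(12, Mul(-3, 7)), -16) = Add(Mul(12, -21), -16) = Add(-252, -16) = -268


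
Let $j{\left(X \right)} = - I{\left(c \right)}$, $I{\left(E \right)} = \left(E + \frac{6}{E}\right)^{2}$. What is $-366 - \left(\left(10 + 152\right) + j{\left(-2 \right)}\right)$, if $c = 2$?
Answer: $-503$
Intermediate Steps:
$j{\left(X \right)} = -25$ ($j{\left(X \right)} = - \frac{\left(6 + 2^{2}\right)^{2}}{4} = - \frac{\left(6 + 4\right)^{2}}{4} = - \frac{10^{2}}{4} = - \frac{100}{4} = \left(-1\right) 25 = -25$)
$-366 - \left(\left(10 + 152\right) + j{\left(-2 \right)}\right) = -366 - \left(\left(10 + 152\right) - 25\right) = -366 - \left(162 - 25\right) = -366 - 137 = -503$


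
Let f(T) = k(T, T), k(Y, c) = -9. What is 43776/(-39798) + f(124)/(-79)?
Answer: -172229/174669 ≈ -0.98603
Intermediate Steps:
f(T) = -9
43776/(-39798) + f(124)/(-79) = 43776/(-39798) - 9/(-79) = 43776*(-1/39798) - 9*(-1/79) = -2432/2211 + 9/79 = -172229/174669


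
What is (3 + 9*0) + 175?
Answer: 178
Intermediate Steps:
(3 + 9*0) + 175 = (3 + 0) + 175 = 3 + 175 = 178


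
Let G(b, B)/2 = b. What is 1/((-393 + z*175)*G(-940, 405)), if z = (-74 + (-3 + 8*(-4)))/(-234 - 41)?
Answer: 11/6692800 ≈ 1.6436e-6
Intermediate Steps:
z = 109/275 (z = (-74 + (-3 - 32))/(-275) = (-74 - 35)*(-1/275) = -109*(-1/275) = 109/275 ≈ 0.39636)
G(b, B) = 2*b
1/((-393 + z*175)*G(-940, 405)) = 1/((-393 + (109/275)*175)*((2*(-940)))) = 1/((-393 + 763/11)*(-1880)) = -1/1880/(-3560/11) = -11/3560*(-1/1880) = 11/6692800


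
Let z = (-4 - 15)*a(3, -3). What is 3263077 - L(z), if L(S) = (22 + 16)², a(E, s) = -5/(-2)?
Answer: 3261633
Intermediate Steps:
a(E, s) = 5/2 (a(E, s) = -5*(-½) = 5/2)
z = -95/2 (z = (-4 - 15)*(5/2) = -19*5/2 = -95/2 ≈ -47.500)
L(S) = 1444 (L(S) = 38² = 1444)
3263077 - L(z) = 3263077 - 1*1444 = 3263077 - 1444 = 3261633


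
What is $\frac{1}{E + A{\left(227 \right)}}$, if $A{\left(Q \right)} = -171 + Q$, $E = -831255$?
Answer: $- \frac{1}{831199} \approx -1.2031 \cdot 10^{-6}$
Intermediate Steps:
$\frac{1}{E + A{\left(227 \right)}} = \frac{1}{-831255 + \left(-171 + 227\right)} = \frac{1}{-831255 + 56} = \frac{1}{-831199} = - \frac{1}{831199}$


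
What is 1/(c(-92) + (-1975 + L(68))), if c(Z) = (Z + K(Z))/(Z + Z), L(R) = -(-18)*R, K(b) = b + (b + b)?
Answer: -1/749 ≈ -0.0013351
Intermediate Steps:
K(b) = 3*b (K(b) = b + 2*b = 3*b)
L(R) = 18*R
c(Z) = 2 (c(Z) = (Z + 3*Z)/(Z + Z) = (4*Z)/((2*Z)) = (4*Z)*(1/(2*Z)) = 2)
1/(c(-92) + (-1975 + L(68))) = 1/(2 + (-1975 + 18*68)) = 1/(2 + (-1975 + 1224)) = 1/(2 - 751) = 1/(-749) = -1/749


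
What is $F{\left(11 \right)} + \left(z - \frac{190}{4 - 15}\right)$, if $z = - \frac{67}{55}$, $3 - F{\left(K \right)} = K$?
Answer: $\frac{443}{55} \approx 8.0546$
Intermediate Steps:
$F{\left(K \right)} = 3 - K$
$z = - \frac{67}{55}$ ($z = \left(-67\right) \frac{1}{55} = - \frac{67}{55} \approx -1.2182$)
$F{\left(11 \right)} + \left(z - \frac{190}{4 - 15}\right) = \left(3 - 11\right) - \left(\frac{67}{55} + \frac{190}{4 - 15}\right) = -8 - \left(\frac{67}{55} + \frac{190}{-11}\right) = -8 - - \frac{883}{55} = -8 + \left(- \frac{67}{55} + \frac{190}{11}\right) = -8 + \frac{883}{55} = \frac{443}{55}$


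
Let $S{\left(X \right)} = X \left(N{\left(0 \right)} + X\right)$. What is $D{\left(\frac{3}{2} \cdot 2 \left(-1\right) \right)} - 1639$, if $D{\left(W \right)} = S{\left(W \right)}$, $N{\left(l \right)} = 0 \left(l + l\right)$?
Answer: $-1630$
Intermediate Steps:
$N{\left(l \right)} = 0$ ($N{\left(l \right)} = 0 \cdot 2 l = 0$)
$S{\left(X \right)} = X^{2}$ ($S{\left(X \right)} = X \left(0 + X\right) = X X = X^{2}$)
$D{\left(W \right)} = W^{2}$
$D{\left(\frac{3}{2} \cdot 2 \left(-1\right) \right)} - 1639 = \left(\frac{3}{2} \cdot 2 \left(-1\right)\right)^{2} - 1639 = \left(3 \left(-1\right)\right)^{2} - 1639 = \left(-3\right)^{2} - 1639 = 9 - 1639 = -1630$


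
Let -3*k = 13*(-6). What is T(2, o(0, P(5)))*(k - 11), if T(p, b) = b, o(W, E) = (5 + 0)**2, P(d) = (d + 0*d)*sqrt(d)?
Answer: 375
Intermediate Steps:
P(d) = d**(3/2) (P(d) = (d + 0)*sqrt(d) = d*sqrt(d) = d**(3/2))
o(W, E) = 25 (o(W, E) = 5**2 = 25)
k = 26 (k = -13*(-6)/3 = -1/3*(-78) = 26)
T(2, o(0, P(5)))*(k - 11) = 25*(26 - 11) = 25*15 = 375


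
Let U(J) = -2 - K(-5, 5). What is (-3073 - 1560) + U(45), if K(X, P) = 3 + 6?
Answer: -4644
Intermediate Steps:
K(X, P) = 9
U(J) = -11 (U(J) = -2 - 1*9 = -2 - 9 = -11)
(-3073 - 1560) + U(45) = (-3073 - 1560) - 11 = -4633 - 11 = -4644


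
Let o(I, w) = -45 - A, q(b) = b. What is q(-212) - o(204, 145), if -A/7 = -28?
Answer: 29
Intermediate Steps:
A = 196 (A = -7*(-28) = 196)
o(I, w) = -241 (o(I, w) = -45 - 1*196 = -45 - 196 = -241)
q(-212) - o(204, 145) = -212 - 1*(-241) = -212 + 241 = 29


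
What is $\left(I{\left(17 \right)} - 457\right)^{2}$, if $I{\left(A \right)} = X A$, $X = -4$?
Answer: $275625$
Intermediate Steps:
$I{\left(A \right)} = - 4 A$
$\left(I{\left(17 \right)} - 457\right)^{2} = \left(\left(-4\right) 17 - 457\right)^{2} = \left(-68 - 457\right)^{2} = \left(-525\right)^{2} = 275625$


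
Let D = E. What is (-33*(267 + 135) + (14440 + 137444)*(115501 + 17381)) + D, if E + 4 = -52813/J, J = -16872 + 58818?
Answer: 846580867136615/41946 ≈ 2.0183e+10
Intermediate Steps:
J = 41946
E = -220597/41946 (E = -4 - 52813/41946 = -220597/41946 ≈ -5.2591)
D = -220597/41946 ≈ -5.2591
(-33*(267 + 135) + (14440 + 137444)*(115501 + 17381)) + D = (-33*(267 + 135) + (14440 + 137444)*(115501 + 17381)) - 220597/41946 = (-33*402 + 151884*132882) - 220597/41946 = (-13266 + 20182649688) - 220597/41946 = 20182636422 - 220597/41946 = 846580867136615/41946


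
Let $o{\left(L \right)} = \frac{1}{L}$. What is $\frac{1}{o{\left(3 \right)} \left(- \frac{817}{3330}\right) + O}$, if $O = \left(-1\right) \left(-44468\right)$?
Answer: $\frac{9990}{444234503} \approx 2.2488 \cdot 10^{-5}$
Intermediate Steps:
$O = 44468$
$\frac{1}{o{\left(3 \right)} \left(- \frac{817}{3330}\right) + O} = \frac{1}{\frac{\left(-817\right) \frac{1}{3330}}{3} + 44468} = \frac{1}{\frac{1}{3} \left(- \frac{817}{3330}\right) + 44468} = \frac{1}{- \frac{817}{9990} + 44468} = \frac{1}{\frac{444234503}{9990}} = \frac{9990}{444234503}$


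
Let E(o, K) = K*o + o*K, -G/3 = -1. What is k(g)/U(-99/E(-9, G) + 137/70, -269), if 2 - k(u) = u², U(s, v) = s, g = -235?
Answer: -5798415/398 ≈ -14569.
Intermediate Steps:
G = 3 (G = -3*(-1) = 3)
E(o, K) = 2*K*o (E(o, K) = K*o + K*o = 2*K*o)
k(u) = 2 - u²
k(g)/U(-99/E(-9, G) + 137/70, -269) = (2 - 1*(-235)²)/(-99/(2*3*(-9)) + 137/70) = (2 - 1*55225)/(-99/(-54) + 137*(1/70)) = (2 - 55225)/(-99*(-1/54) + 137/70) = -55223/(11/6 + 137/70) = -55223/398/105 = -55223*105/398 = -5798415/398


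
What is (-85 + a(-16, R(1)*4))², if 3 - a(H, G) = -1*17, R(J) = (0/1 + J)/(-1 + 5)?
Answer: 4225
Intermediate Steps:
R(J) = J/4 (R(J) = (0*1 + J)/4 = (0 + J)*(¼) = J*(¼) = J/4)
a(H, G) = 20 (a(H, G) = 3 - (-1)*17 = 3 - 1*(-17) = 3 + 17 = 20)
(-85 + a(-16, R(1)*4))² = (-85 + 20)² = (-65)² = 4225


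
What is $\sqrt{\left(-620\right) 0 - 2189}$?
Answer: $i \sqrt{2189} \approx 46.787 i$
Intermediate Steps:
$\sqrt{\left(-620\right) 0 - 2189} = \sqrt{0 - 2189} = \sqrt{-2189} = i \sqrt{2189}$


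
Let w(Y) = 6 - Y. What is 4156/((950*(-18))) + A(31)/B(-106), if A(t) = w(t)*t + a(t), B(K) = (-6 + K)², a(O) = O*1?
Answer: -2026727/6703200 ≈ -0.30235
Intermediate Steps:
a(O) = O
A(t) = t + t*(6 - t) (A(t) = (6 - t)*t + t = t*(6 - t) + t = t + t*(6 - t))
4156/((950*(-18))) + A(31)/B(-106) = 4156/((950*(-18))) + (31*(7 - 1*31))/((-6 - 106)²) = 4156/(-17100) + (31*(7 - 31))/((-112)²) = 4156*(-1/17100) + (31*(-24))/12544 = -1039/4275 - 744*1/12544 = -1039/4275 - 93/1568 = -2026727/6703200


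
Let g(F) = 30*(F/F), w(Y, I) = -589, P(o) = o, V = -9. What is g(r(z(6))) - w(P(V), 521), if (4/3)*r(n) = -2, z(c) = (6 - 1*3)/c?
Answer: 619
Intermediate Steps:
z(c) = 3/c (z(c) = (6 - 3)/c = 3/c)
r(n) = -3/2 (r(n) = (3/4)*(-2) = -3/2)
g(F) = 30 (g(F) = 30*1 = 30)
g(r(z(6))) - w(P(V), 521) = 30 - 1*(-589) = 30 + 589 = 619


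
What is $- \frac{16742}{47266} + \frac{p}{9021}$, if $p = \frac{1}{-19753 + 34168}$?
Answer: $- \frac{1088545688632}{3073181318595} \approx -0.35421$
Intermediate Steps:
$p = \frac{1}{14415} \approx 6.9372 \cdot 10^{-5}$
$- \frac{16742}{47266} + \frac{p}{9021} = - \frac{16742}{47266} + \frac{1}{14415 \cdot 9021} = \left(-16742\right) \frac{1}{47266} + \frac{1}{14415} \cdot \frac{1}{9021} = - \frac{8371}{23633} + \frac{1}{130037715} = - \frac{1088545688632}{3073181318595}$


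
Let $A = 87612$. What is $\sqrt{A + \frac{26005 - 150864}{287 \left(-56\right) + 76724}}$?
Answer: $\frac{\sqrt{80571908535895}}{30326} \approx 295.99$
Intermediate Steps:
$\sqrt{A + \frac{26005 - 150864}{287 \left(-56\right) + 76724}} = \sqrt{87612 + \frac{26005 - 150864}{287 \left(-56\right) + 76724}} = \sqrt{87612 - \frac{124859}{-16072 + 76724}} = \sqrt{87612 - \frac{124859}{60652}} = \sqrt{\frac{5313718165}{60652}} = \frac{\sqrt{80571908535895}}{30326}$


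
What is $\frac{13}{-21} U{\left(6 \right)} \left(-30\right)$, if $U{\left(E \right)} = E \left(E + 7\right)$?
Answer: $\frac{10140}{7} \approx 1448.6$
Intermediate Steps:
$U{\left(E \right)} = E \left(7 + E\right)$
$\frac{13}{-21} U{\left(6 \right)} \left(-30\right) = \frac{13}{-21} \cdot 6 \left(7 + 6\right) \left(-30\right) = 13 \left(- \frac{1}{21}\right) 6 \cdot 13 \left(-30\right) = \left(- \frac{13}{21}\right) 78 \left(-30\right) = \left(- \frac{338}{7}\right) \left(-30\right) = \frac{10140}{7}$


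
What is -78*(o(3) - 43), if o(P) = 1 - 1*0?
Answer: 3276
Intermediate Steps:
o(P) = 1 (o(P) = 1 + 0 = 1)
-78*(o(3) - 43) = -78*(1 - 43) = -78*(-42) = 3276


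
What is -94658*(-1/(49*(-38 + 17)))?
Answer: -94658/1029 ≈ -91.990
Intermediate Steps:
-94658*(-1/(49*(-38 + 17))) = -94658/((-21*(-49))) = -94658/1029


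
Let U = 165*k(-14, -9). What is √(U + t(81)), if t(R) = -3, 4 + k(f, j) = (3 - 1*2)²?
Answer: I*√498 ≈ 22.316*I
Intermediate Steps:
k(f, j) = -3 (k(f, j) = -4 + (3 - 1*2)² = -4 + (3 - 2)² = -4 + 1² = -4 + 1 = -3)
U = -495 (U = 165*(-3) = -495)
√(U + t(81)) = √(-495 - 3) = √(-498) = I*√498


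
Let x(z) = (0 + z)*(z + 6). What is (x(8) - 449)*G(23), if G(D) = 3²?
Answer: -3033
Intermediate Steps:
x(z) = z*(6 + z)
G(D) = 9
(x(8) - 449)*G(23) = (8*(6 + 8) - 449)*9 = (8*14 - 449)*9 = (112 - 449)*9 = -337*9 = -3033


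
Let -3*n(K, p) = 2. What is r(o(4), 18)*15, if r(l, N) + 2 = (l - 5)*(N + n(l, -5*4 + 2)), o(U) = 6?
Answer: 230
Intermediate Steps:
n(K, p) = -⅔ (n(K, p) = -⅓*2 = -⅔)
r(l, N) = -2 + (-5 + l)*(-⅔ + N) (r(l, N) = -2 + (l - 5)*(N - ⅔) = -2 + (-5 + l)*(-⅔ + N))
r(o(4), 18)*15 = (4/3 - 5*18 - ⅔*6 + 18*6)*15 = (4/3 - 90 - 4 + 108)*15 = (46/3)*15 = 230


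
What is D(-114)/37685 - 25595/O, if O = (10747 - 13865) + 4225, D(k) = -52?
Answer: -964605139/41717295 ≈ -23.122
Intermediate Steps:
O = 1107 (O = -3118 + 4225 = 1107)
D(-114)/37685 - 25595/O = -52/37685 - 25595/1107 = -964605139/41717295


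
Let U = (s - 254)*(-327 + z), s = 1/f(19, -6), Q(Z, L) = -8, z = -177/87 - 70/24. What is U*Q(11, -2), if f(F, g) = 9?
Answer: -527921830/783 ≈ -6.7423e+5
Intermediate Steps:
z = -1723/348 (z = -177*1/87 - 70*1/24 = -59/29 - 35/12 = -1723/348 ≈ -4.9511)
s = ⅑ (s = 1/9 = ⅑ ≈ 0.11111)
U = 263960915/3132 (U = (⅑ - 254)*(-327 - 1723/348) = -2285/9*(-115519/348) = 263960915/3132 ≈ 84279.)
U*Q(11, -2) = (263960915/3132)*(-8) = -527921830/783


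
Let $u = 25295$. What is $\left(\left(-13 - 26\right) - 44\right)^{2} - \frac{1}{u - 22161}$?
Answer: $\frac{21590125}{3134} \approx 6889.0$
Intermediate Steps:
$\left(\left(-13 - 26\right) - 44\right)^{2} - \frac{1}{u - 22161} = \left(\left(-13 - 26\right) - 44\right)^{2} - \frac{1}{25295 - 22161} = \left(-39 - 44\right)^{2} - \frac{1}{3134} = \left(-83\right)^{2} - \frac{1}{3134} = 6889 - \frac{1}{3134} = \frac{21590125}{3134}$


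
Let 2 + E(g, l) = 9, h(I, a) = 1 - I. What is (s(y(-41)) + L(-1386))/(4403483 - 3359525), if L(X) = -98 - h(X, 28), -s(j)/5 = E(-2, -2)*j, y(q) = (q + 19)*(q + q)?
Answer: -64625/1043958 ≈ -0.061904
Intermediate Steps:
E(g, l) = 7 (E(g, l) = -2 + 9 = 7)
y(q) = 2*q*(19 + q) (y(q) = (19 + q)*(2*q) = 2*q*(19 + q))
s(j) = -35*j
L(X) = -99 + X (L(X) = -98 - (1 - X) = -98 + (-1 + X) = -99 + X)
(s(y(-41)) + L(-1386))/(4403483 - 3359525) = (-70*(-41)*(19 - 41) + (-99 - 1386))/(4403483 - 3359525) = (-70*(-41)*(-22) - 1485)/1043958 = (-35*1804 - 1485)*(1/1043958) = (-63140 - 1485)*(1/1043958) = -64625*1/1043958 = -64625/1043958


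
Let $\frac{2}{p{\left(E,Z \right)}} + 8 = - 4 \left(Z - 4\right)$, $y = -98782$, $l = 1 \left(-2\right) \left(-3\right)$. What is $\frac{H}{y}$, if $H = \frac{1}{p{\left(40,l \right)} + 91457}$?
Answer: $- \frac{4}{36137172105} \approx -1.1069 \cdot 10^{-10}$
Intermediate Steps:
$l = 6$ ($l = \left(-2\right) \left(-3\right) = 6$)
$p{\left(E,Z \right)} = \frac{2}{8 - 4 Z}$ ($p{\left(E,Z \right)} = \frac{2}{-8 - 4 \left(Z - 4\right)} = \frac{2}{-8 - 4 \left(-4 + Z\right)} = \frac{2}{-8 - \left(-16 + 4 Z\right)} = \frac{2}{8 - 4 Z}$)
$H = \frac{8}{731655}$ ($H = \frac{1}{- \frac{1}{-4 + 2 \cdot 6} + 91457} = \frac{1}{- \frac{1}{-4 + 12} + 91457} = \frac{1}{- \frac{1}{8} + 91457} = \frac{1}{\frac{731655}{8}} = \frac{8}{731655} \approx 1.0934 \cdot 10^{-5}$)
$\frac{H}{y} = \frac{8}{731655 \left(-98782\right)} = \frac{8}{731655} \left(- \frac{1}{98782}\right) = - \frac{4}{36137172105}$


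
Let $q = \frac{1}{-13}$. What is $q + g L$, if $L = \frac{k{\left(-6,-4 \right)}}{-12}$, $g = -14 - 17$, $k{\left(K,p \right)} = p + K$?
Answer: $- \frac{2021}{78} \approx -25.91$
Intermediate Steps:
$k{\left(K,p \right)} = K + p$
$q = - \frac{1}{13} \approx -0.076923$
$g = -31$
$L = \frac{5}{6}$ ($L = \frac{-6 - 4}{-12} = \left(-10\right) \left(- \frac{1}{12}\right) = \frac{5}{6} \approx 0.83333$)
$q + g L = - \frac{1}{13} - \frac{155}{6} = - \frac{2021}{78}$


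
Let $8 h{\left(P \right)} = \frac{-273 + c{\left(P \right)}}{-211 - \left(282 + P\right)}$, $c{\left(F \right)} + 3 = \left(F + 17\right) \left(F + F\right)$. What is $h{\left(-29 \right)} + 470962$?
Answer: $\frac{437052631}{928} \approx 4.7096 \cdot 10^{5}$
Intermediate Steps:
$c{\left(F \right)} = -3 + 2 F \left(17 + F\right)$ ($c{\left(F \right)} = -3 + \left(F + 17\right) \left(F + F\right) = -3 + \left(17 + F\right) 2 F = -3 + 2 F \left(17 + F\right)$)
$h{\left(P \right)} = \frac{-276 + 2 P^{2} + 34 P}{8 \left(-493 - P\right)}$ ($h{\left(P \right)} = \frac{\left(-273 + \left(-3 + 2 P^{2} + 34 P\right)\right) \frac{1}{-211 - \left(282 + P\right)}}{8} = \frac{\left(-276 + 2 P^{2} + 34 P\right) \frac{1}{-493 - P}}{8} = \frac{\frac{1}{-493 - P} \left(-276 + 2 P^{2} + 34 P\right)}{8} = \frac{-276 + 2 P^{2} + 34 P}{8 \left(-493 - P\right)}$)
$h{\left(-29 \right)} + 470962 = \frac{138 - \left(-29\right)^{2} - -493}{4 \left(493 - 29\right)} + 470962 = \frac{138 - 841 + 493}{4 \cdot 464} + 470962 = \frac{1}{4} \cdot \frac{1}{464} \left(138 - 841 + 493\right) + 470962 = \frac{1}{4} \cdot \frac{1}{464} \left(-210\right) + 470962 = - \frac{105}{928} + 470962 = \frac{437052631}{928}$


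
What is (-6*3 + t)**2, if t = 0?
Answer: 324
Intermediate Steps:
(-6*3 + t)**2 = (-6*3 + 0)**2 = (-18 + 0)**2 = (-18)**2 = 324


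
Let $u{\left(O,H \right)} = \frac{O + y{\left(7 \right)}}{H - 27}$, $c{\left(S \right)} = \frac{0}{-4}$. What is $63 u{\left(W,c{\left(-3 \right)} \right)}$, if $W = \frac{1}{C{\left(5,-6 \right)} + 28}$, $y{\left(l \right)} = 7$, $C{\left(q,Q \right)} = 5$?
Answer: $- \frac{1624}{99} \approx -16.404$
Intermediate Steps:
$c{\left(S \right)} = 0$ ($c{\left(S \right)} = 0 \left(- \frac{1}{4}\right) = 0$)
$W = \frac{1}{33}$ ($W = \frac{1}{5 + 28} = \frac{1}{33} \approx 0.030303$)
$u{\left(O,H \right)} = \frac{7 + O}{-27 + H}$ ($u{\left(O,H \right)} = \frac{O + 7}{H - 27} = \frac{7 + O}{-27 + H}$)
$63 u{\left(W,c{\left(-3 \right)} \right)} = 63 \frac{7 + \frac{1}{33}}{-27 + 0} = 63 \frac{1}{-27} \cdot \frac{232}{33} = 63 \left(\left(- \frac{1}{27}\right) \frac{232}{33}\right) = 63 \left(- \frac{232}{891}\right) = - \frac{1624}{99}$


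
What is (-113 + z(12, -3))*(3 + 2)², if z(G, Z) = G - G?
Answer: -2825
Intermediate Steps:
z(G, Z) = 0
(-113 + z(12, -3))*(3 + 2)² = (-113 + 0)*(3 + 2)² = -113*5² = -113*25 = -2825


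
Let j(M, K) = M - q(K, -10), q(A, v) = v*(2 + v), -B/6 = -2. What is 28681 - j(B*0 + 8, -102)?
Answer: 28753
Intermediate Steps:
B = 12 (B = -6*(-2) = 12)
j(M, K) = -80 + M (j(M, K) = M - (-10)*(2 - 10) = M - (-10)*(-8) = M - 1*80 = M - 80 = -80 + M)
28681 - j(B*0 + 8, -102) = 28681 - (-80 + (12*0 + 8)) = 28681 - (-80 + (0 + 8)) = 28681 - (-80 + 8) = 28681 - 1*(-72) = 28681 + 72 = 28753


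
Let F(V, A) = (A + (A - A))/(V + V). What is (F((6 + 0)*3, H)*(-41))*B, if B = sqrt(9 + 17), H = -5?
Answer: 205*sqrt(26)/36 ≈ 29.036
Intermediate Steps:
F(V, A) = A/(2*V) (F(V, A) = (A + 0)/((2*V)) = A*(1/(2*V)) = A/(2*V))
B = sqrt(26) ≈ 5.0990
(F((6 + 0)*3, H)*(-41))*B = (((1/2)*(-5)/((6 + 0)*3))*(-41))*sqrt(26) = (((1/2)*(-5)/(6*3))*(-41))*sqrt(26) = (((1/2)*(-5)/18)*(-41))*sqrt(26) = (((1/2)*(-5)*(1/18))*(-41))*sqrt(26) = (-5/36*(-41))*sqrt(26) = 205*sqrt(26)/36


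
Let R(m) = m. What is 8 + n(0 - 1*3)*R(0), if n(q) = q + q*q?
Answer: 8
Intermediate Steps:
n(q) = q + q²
8 + n(0 - 1*3)*R(0) = 8 + ((0 - 1*3)*(1 + (0 - 1*3)))*0 = 8 + ((0 - 3)*(1 + (0 - 3)))*0 = 8 - 3*(1 - 3)*0 = 8 - 3*(-2)*0 = 8 + 6*0 = 8 + 0 = 8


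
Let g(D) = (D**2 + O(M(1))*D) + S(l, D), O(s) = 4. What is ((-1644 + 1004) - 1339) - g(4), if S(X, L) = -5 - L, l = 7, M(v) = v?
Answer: -2002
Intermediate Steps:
g(D) = -5 + D**2 + 3*D (g(D) = (D**2 + 4*D) + (-5 - D) = -5 + D**2 + 3*D)
((-1644 + 1004) - 1339) - g(4) = ((-1644 + 1004) - 1339) - (-5 + 4**2 + 3*4) = (-640 - 1339) - (-5 + 16 + 12) = -1979 - 1*23 = -1979 - 23 = -2002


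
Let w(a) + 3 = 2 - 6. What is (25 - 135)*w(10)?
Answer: 770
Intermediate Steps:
w(a) = -7 (w(a) = -3 + (2 - 6) = -3 - 4 = -7)
(25 - 135)*w(10) = (25 - 135)*(-7) = -110*(-7) = 770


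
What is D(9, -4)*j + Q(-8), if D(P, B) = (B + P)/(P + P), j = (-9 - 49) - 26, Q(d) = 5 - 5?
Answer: -70/3 ≈ -23.333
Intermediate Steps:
Q(d) = 0
j = -84 (j = -58 - 26 = -84)
D(P, B) = (B + P)/(2*P) (D(P, B) = (B + P)/((2*P)) = (B + P)*(1/(2*P)) = (B + P)/(2*P))
D(9, -4)*j + Q(-8) = ((½)*(-4 + 9)/9)*(-84) + 0 = ((½)*(⅑)*5)*(-84) + 0 = (5/18)*(-84) + 0 = -70/3 + 0 = -70/3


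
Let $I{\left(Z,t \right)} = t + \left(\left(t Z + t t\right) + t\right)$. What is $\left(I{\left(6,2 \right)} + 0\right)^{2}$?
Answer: $400$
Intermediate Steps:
$I{\left(Z,t \right)} = t^{2} + 2 t + Z t$ ($I{\left(Z,t \right)} = t + \left(\left(Z t + t^{2}\right) + t\right) = t + \left(\left(t^{2} + Z t\right) + t\right) = t + \left(t + t^{2} + Z t\right) = t^{2} + 2 t + Z t$)
$\left(I{\left(6,2 \right)} + 0\right)^{2} = \left(2 \left(2 + 6 + 2\right) + 0\right)^{2} = \left(2 \cdot 10 + 0\right)^{2} = \left(20 + 0\right)^{2} = 20^{2} = 400$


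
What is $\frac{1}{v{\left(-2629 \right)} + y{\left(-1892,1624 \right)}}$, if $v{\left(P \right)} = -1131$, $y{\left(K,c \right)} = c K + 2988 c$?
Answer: $\frac{1}{1778773} \approx 5.6219 \cdot 10^{-7}$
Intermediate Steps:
$y{\left(K,c \right)} = 2988 c + K c$ ($y{\left(K,c \right)} = K c + 2988 c = 2988 c + K c$)
$\frac{1}{v{\left(-2629 \right)} + y{\left(-1892,1624 \right)}} = \frac{1}{-1131 + 1624 \left(2988 - 1892\right)} = \frac{1}{-1131 + 1624 \cdot 1096} = \frac{1}{-1131 + 1779904} = \frac{1}{1778773}$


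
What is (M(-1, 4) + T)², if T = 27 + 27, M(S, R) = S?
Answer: 2809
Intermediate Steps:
T = 54
(M(-1, 4) + T)² = (-1 + 54)² = 53² = 2809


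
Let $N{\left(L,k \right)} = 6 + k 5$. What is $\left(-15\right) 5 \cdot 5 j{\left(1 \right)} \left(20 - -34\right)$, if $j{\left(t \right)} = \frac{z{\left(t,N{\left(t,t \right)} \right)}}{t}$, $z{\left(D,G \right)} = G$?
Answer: $-222750$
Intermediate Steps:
$N{\left(L,k \right)} = 6 + 5 k$
$j{\left(t \right)} = \frac{6 + 5 t}{t}$
$\left(-15\right) 5 \cdot 5 j{\left(1 \right)} \left(20 - -34\right) = \left(-15\right) 5 \cdot 5 \left(5 + \frac{6}{1}\right) \left(20 - -34\right) = \left(-75\right) 5 \left(5 + 6 \cdot 1\right) \left(20 + 34\right) = - 375 \left(5 + 6\right) 54 = \left(-375\right) 11 \cdot 54 = \left(-4125\right) 54 = -222750$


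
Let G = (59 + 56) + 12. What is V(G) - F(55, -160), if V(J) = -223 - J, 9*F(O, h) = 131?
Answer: -3281/9 ≈ -364.56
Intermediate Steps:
F(O, h) = 131/9 (F(O, h) = (⅑)*131 = 131/9)
G = 127 (G = 115 + 12 = 127)
V(G) - F(55, -160) = (-223 - 1*127) - 1*131/9 = (-223 - 127) - 131/9 = -350 - 131/9 = -3281/9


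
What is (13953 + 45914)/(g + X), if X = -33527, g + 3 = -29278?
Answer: -59867/62808 ≈ -0.95317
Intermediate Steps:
g = -29281 (g = -3 - 29278 = -29281)
(13953 + 45914)/(g + X) = (13953 + 45914)/(-29281 - 33527) = 59867/(-62808) = 59867*(-1/62808) = -59867/62808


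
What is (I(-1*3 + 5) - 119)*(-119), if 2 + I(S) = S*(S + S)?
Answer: 13447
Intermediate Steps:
I(S) = -2 + 2*S**2 (I(S) = -2 + S*(S + S) = -2 + S*(2*S) = -2 + 2*S**2)
(I(-1*3 + 5) - 119)*(-119) = ((-2 + 2*(-1*3 + 5)**2) - 119)*(-119) = ((-2 + 2*(-3 + 5)**2) - 119)*(-119) = ((-2 + 2*2**2) - 119)*(-119) = ((-2 + 2*4) - 119)*(-119) = ((-2 + 8) - 119)*(-119) = (6 - 119)*(-119) = -113*(-119) = 13447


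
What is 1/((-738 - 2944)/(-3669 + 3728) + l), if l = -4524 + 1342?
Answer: -59/191420 ≈ -0.00030822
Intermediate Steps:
l = -3182
1/((-738 - 2944)/(-3669 + 3728) + l) = 1/((-738 - 2944)/(-3669 + 3728) - 3182) = 1/(-3682/59 - 3182) = 1/(-191420/59) = -59/191420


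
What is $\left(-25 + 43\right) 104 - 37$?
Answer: $1835$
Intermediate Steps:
$\left(-25 + 43\right) 104 - 37 = 18 \cdot 104 - 37 = 1872 - 37 = 1835$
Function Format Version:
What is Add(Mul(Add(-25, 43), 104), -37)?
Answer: 1835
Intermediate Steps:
Add(Mul(Add(-25, 43), 104), -37) = Add(Mul(18, 104), -37) = Add(1872, -37) = 1835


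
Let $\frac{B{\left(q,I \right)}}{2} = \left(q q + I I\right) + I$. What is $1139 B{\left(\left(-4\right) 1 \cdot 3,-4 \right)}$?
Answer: $355368$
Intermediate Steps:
$B{\left(q,I \right)} = 2 I + 2 I^{2} + 2 q^{2}$ ($B{\left(q,I \right)} = 2 \left(\left(q q + I I\right) + I\right) = 2 \left(\left(q^{2} + I^{2}\right) + I\right) = 2 \left(\left(I^{2} + q^{2}\right) + I\right) = 2 \left(I + I^{2} + q^{2}\right) = 2 I + 2 I^{2} + 2 q^{2}$)
$1139 B{\left(\left(-4\right) 1 \cdot 3,-4 \right)} = 1139 \left(2 \left(-4\right) + 2 \left(-4\right)^{2} + 2 \left(\left(-4\right) 1 \cdot 3\right)^{2}\right) = 1139 \left(-8 + 2 \cdot 16 + 2 \left(\left(-4\right) 3\right)^{2}\right) = 1139 \left(-8 + 32 + 2 \left(-12\right)^{2}\right) = 1139 \left(-8 + 32 + 2 \cdot 144\right) = 1139 \left(-8 + 32 + 288\right) = 1139 \cdot 312 = 355368$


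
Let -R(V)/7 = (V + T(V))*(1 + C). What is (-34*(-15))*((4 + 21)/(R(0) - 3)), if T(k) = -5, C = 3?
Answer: 12750/137 ≈ 93.066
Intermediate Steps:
R(V) = 140 - 28*V (R(V) = -7*(V - 5)*(1 + 3) = -7*(-5 + V)*4 = -7*(-20 + 4*V) = 140 - 28*V)
(-34*(-15))*((4 + 21)/(R(0) - 3)) = (-34*(-15))*((4 + 21)/((140 - 28*0) - 3)) = 510*(25/((140 + 0) - 3)) = 510*(25/(140 - 3)) = 510*(25/137) = 12750/137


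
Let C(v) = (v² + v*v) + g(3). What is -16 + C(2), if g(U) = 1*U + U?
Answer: -2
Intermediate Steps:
g(U) = 2*U (g(U) = U + U = 2*U)
C(v) = 6 + 2*v² (C(v) = (v² + v*v) + 2*3 = (v² + v²) + 6 = 2*v² + 6 = 6 + 2*v²)
-16 + C(2) = -16 + (6 + 2*2²) = -16 + (6 + 2*4) = -16 + (6 + 8) = -16 + 14 = -2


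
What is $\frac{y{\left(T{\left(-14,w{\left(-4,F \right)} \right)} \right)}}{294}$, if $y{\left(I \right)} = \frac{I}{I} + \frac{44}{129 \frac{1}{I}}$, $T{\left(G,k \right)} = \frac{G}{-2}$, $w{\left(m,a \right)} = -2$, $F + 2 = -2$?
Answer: $\frac{437}{37926} \approx 0.011522$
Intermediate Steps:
$F = -4$ ($F = -2 - 2 = -4$)
$T{\left(G,k \right)} = - \frac{G}{2}$ ($T{\left(G,k \right)} = G \left(- \frac{1}{2}\right) = - \frac{G}{2}$)
$y{\left(I \right)} = 1 + \frac{44 I}{129}$ ($y{\left(I \right)} = 1 + 44 \frac{I}{129} = 1 + \frac{44 I}{129}$)
$\frac{y{\left(T{\left(-14,w{\left(-4,F \right)} \right)} \right)}}{294} = \frac{1 + \frac{44 \left(\left(- \frac{1}{2}\right) \left(-14\right)\right)}{129}}{294} = \left(1 + \frac{44}{129} \cdot 7\right) \frac{1}{294} = \left(1 + \frac{308}{129}\right) \frac{1}{294} = \frac{437}{129} \cdot \frac{1}{294} = \frac{437}{37926}$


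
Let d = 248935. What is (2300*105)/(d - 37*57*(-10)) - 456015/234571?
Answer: -379923165/361943053 ≈ -1.0497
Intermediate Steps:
(2300*105)/(d - 37*57*(-10)) - 456015/234571 = (2300*105)/(248935 - 37*57*(-10)) - 456015/234571 = 241500/(248935 - 2109*(-10)) - 456015*1/234571 = 241500/(248935 + 21090) - 456015/234571 = 241500/270025 - 456015/234571 = 241500*(1/270025) - 456015/234571 = 1380/1543 - 456015/234571 = -379923165/361943053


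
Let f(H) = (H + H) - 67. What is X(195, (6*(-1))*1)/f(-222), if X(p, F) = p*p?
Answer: -38025/511 ≈ -74.413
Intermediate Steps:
X(p, F) = p²
f(H) = -67 + 2*H (f(H) = 2*H - 67 = -67 + 2*H)
X(195, (6*(-1))*1)/f(-222) = 195²/(-67 + 2*(-222)) = 38025/(-67 - 444) = 38025/(-511) = 38025*(-1/511) = -38025/511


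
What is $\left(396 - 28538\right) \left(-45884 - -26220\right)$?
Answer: $553384288$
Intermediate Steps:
$\left(396 - 28538\right) \left(-45884 - -26220\right) = - 28142 \left(-45884 + 26220\right) = \left(-28142\right) \left(-19664\right) = 553384288$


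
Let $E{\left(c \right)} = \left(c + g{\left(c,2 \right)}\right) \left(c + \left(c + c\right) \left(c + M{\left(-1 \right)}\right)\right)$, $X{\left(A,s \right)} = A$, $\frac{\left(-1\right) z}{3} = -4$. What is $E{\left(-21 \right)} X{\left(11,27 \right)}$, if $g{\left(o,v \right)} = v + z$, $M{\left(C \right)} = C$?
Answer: $-69531$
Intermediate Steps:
$z = 12$ ($z = \left(-3\right) \left(-4\right) = 12$)
$g{\left(o,v \right)} = 12 + v$ ($g{\left(o,v \right)} = v + 12 = 12 + v$)
$E{\left(c \right)} = \left(14 + c\right) \left(c + 2 c \left(-1 + c\right)\right)$ ($E{\left(c \right)} = \left(c + \left(12 + 2\right)\right) \left(c + \left(c + c\right) \left(c - 1\right)\right) = \left(c + 14\right) \left(c + 2 c \left(-1 + c\right)\right) = \left(14 + c\right) \left(c + 2 c \left(-1 + c\right)\right)$)
$E{\left(-21 \right)} X{\left(11,27 \right)} = - 21 \left(-14 + 2 \left(-21\right)^{2} + 27 \left(-21\right)\right) 11 = - 21 \left(-14 + 2 \cdot 441 - 567\right) 11 = - 21 \left(-14 + 882 - 567\right) 11 = \left(-21\right) 301 \cdot 11 = \left(-6321\right) 11 = -69531$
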